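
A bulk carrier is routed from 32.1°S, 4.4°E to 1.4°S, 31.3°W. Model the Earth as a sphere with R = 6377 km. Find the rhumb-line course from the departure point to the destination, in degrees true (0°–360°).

312.3°

Meridional parts: M(φ₁)=-0.5921, M(φ₂)=-0.0244 → ΔM = +0.5677;  Δλ = -0.6231 rad
tan C = Δλ / ΔM = -1.0976 → C = 312.33°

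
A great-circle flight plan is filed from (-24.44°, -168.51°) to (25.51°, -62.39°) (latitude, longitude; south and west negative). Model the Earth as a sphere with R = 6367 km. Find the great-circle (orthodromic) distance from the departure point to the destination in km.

cos σ = sin φ₁ sin φ₂ + cos φ₁ cos φ₂ cos Δλ
      = sin(-24.44°)sin(25.51°) + cos(-24.44°)cos(25.51°)cos(106.12°) = -0.4063
σ = 113.973° → d = Rσ = 6367·1.98921 = 12665 km

12665 km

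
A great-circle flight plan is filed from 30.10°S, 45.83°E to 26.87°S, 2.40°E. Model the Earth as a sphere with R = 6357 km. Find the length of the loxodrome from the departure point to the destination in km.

Rhumb course C = atan2(Δλ, Δψ) with Δψ = ln[tan(π/4+φ₂/2)/tan(π/4+φ₁/2)] = +0.0642, Δλ = -0.7580 → C = 274.84°
d = R·|Δφ| / |cos C| = 6357·0.05637 / 0.08433 = 4250 km

4250 km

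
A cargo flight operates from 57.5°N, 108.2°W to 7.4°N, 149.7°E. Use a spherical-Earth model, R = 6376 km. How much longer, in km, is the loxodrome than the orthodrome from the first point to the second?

556 km

Great circle: cos σ = sin φ₁ sin φ₂ + cos φ₁ cos φ₂ cos Δλ,  σ = 1.5739 rad → d_gc = 10034.9 km
Rhumb line: Δψ = -1.1033, q = Δφ/Δψ = 0.7925, d_rh = R√(Δφ²+q²Δλ²) = 10591.1 km
Excess = 10591.1 − 10034.9 = 556.2 ≈ 556 km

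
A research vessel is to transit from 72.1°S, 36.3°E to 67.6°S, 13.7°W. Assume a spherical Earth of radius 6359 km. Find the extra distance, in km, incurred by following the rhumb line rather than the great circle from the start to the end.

55 km

Great circle: cos σ = sin φ₁ sin φ₂ + cos φ₁ cos φ₂ cos Δλ,  σ = 0.3009 rad → d_gc = 1913.2 km
Rhumb line: Δψ = +0.2289, q = Δφ/Δψ = 0.3431, d_rh = R√(Δφ²+q²Δλ²) = 1968.2 km
Excess = 1968.2 − 1913.2 = 55.0 ≈ 55 km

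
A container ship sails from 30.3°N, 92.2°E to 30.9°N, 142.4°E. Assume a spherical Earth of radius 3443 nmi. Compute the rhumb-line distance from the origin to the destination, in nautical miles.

2597 nmi

Δψ = ln[tan(π/4+φ₂/2)/tan(π/4+φ₁/2)] = +0.0122;  Δφ = +0.0105 rad,  Δλ = +0.8762 rad
q = Δφ/Δψ = 0.8607
d = R·√(Δφ² + q²Δλ²) = 3443·0.75421 = 2597 nmi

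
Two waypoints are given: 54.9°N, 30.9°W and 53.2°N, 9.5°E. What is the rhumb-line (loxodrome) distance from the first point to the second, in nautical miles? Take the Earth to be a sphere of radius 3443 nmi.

1429 nmi

Δψ = ln[tan(π/4+φ₂/2)/tan(π/4+φ₁/2)] = -0.0505;  Δφ = -0.0297 rad,  Δλ = +0.7051 rad
q = Δφ/Δψ = 0.5870
d = R·√(Δφ² + q²Δλ²) = 3443·0.41495 = 1429 nmi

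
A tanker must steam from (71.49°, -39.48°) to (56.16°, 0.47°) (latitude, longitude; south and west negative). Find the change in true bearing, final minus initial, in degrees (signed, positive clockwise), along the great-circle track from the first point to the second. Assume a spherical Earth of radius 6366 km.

Initial bearing θ₁ = atan2(sin Δλ cos φ₂, cos φ₁ sin φ₂ − sin φ₁ cos φ₂ cos Δλ) = 111.54°
Final bearing θ₂ = (initial bearing from the destination back to the start) + 180° = 147.98°
Δθ = θ₂ − θ₁ = +36.4°

+36.4°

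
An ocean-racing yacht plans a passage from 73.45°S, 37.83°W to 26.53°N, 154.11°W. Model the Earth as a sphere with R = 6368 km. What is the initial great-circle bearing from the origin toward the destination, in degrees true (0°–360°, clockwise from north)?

252.5°

θ = atan2( sin Δλ·cos φ₂ ,  cos φ₁ sin φ₂ − sin φ₁ cos φ₂ cos Δλ )
  = atan2(-0.8022, -0.2525) = 252.53°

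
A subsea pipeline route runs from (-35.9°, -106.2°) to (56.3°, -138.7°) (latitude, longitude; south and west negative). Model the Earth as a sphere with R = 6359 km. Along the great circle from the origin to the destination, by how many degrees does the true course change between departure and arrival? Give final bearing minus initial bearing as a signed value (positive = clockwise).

-8.5°

At departure: θ₁ = atan2(sin Δλ cos φ₂, cos φ₁ sin φ₂ − sin φ₁ cos φ₂ cos Δλ) = 342.55°
At arrival: θ₂ = atan2(sin Δλ cos φ₁, −cos φ₂ sin φ₁ + sin φ₂ cos φ₁ cos Δλ) = 334.03°
Δθ = θ₂ − θ₁ = -8.5°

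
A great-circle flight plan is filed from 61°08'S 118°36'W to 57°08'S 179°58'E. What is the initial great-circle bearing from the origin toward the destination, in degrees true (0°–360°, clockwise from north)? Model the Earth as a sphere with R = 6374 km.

N = sin Δλ·cos φ₂ = -0.4766;  D = cos φ₁ sin φ₂ − sin φ₁ cos φ₂ cos Δλ = -0.1782
initial course = atan2(N, D) = 249.50°

249.5°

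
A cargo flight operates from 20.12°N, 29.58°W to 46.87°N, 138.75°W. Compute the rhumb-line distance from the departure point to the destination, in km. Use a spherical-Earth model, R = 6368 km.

Rhumb course C = atan2(Δλ, Δψ) with Δψ = ln[tan(π/4+φ₂/2)/tan(π/4+φ₁/2)] = +0.5697, Δλ = -1.9054 → C = 286.65°
d = R·|Δφ| / |cos C| = 6368·0.46688 / 0.28647 = 10378 km

10378 km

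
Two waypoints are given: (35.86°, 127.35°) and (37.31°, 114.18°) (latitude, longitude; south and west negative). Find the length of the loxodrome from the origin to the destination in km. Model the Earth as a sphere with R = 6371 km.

1187 km

Rhumb course C = atan2(Δλ, Δψ) with Δψ = ln[tan(π/4+φ₂/2)/tan(π/4+φ₁/2)] = +0.0315, Δλ = -0.2299 → C = 277.81°
d = R·|Δφ| / |cos C| = 6371·0.02531 / 0.13585 = 1187 km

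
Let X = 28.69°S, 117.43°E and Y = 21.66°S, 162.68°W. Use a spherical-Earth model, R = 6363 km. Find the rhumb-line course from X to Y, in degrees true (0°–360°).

Meridional parts: M(φ₁)=-0.5231, M(φ₂)=-0.3874 → ΔM = +0.1357;  Δλ = +1.3943 rad
tan C = Δλ / ΔM = +10.2754 → C = 84.44°

84.4°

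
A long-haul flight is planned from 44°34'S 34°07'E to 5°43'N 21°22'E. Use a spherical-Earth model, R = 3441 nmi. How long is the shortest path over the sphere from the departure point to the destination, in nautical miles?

Haversine: a = sin²(Δφ/2)+cos φ₁ cos φ₂ sin²(Δλ/2) = 0.18924;  σ = 2·atan2(√a,√(1−a))
σ = 51.573° → d = Rσ = 3441·0.90013 = 3097 nmi

3097 nmi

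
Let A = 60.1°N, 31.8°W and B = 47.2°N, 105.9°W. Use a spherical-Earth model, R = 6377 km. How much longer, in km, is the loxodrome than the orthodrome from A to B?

Great circle: cos σ = sin φ₁ sin φ₂ + cos φ₁ cos φ₂ cos Δλ,  σ = 0.7541 rad → d_gc = 4809.2 km
Rhumb line: Δψ = -0.3837, q = Δφ/Δψ = 0.5868, d_rh = R√(Δφ²+q²Δλ²) = 5047.9 km
Excess = 5047.9 − 4809.2 = 238.7 ≈ 239 km

239 km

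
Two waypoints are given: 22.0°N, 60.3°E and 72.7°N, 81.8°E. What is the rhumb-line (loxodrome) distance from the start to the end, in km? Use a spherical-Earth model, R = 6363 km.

5806 km

Δψ = ln[tan(π/4+φ₂/2)/tan(π/4+φ₁/2)] = +1.4893;  Δφ = +0.8849 rad,  Δλ = +0.3752 rad
q = Δφ/Δψ = 0.5942
d = R·√(Δφ² + q²Δλ²) = 6363·0.91254 = 5806 km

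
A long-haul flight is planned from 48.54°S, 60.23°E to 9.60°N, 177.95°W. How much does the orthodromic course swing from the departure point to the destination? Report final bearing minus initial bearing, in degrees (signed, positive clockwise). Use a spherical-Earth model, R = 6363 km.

Initial bearing θ₁ = atan2(sin Δλ cos φ₂, cos φ₁ sin φ₂ − sin φ₁ cos φ₂ cos Δλ) = 108.43°
Final bearing θ₂ = (initial bearing from the destination back to the start) + 180° = 39.57°
Δθ = θ₂ − θ₁ = -68.9°

-68.9°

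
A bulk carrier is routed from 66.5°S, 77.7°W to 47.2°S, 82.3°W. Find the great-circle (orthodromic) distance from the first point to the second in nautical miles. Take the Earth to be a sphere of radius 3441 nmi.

1168 nmi

cos σ = sin φ₁ sin φ₂ + cos φ₁ cos φ₂ cos Δλ
      = sin(-66.50°)sin(-47.20°) + cos(-66.50°)cos(-47.20°)cos(-4.60°) = 0.9429
σ = 19.451° → d = Rσ = 3441·0.33948 = 1168 nmi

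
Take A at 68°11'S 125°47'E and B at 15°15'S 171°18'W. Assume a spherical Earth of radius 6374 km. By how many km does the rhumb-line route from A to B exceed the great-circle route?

Great circle: cos σ = sin φ₁ sin φ₂ + cos φ₁ cos φ₂ cos Δλ,  σ = 1.1512 rad → d_gc = 7337.4 km
Rhumb line: Δψ = +1.3772, q = Δφ/Δψ = 0.6708, d_rh = R√(Δφ²+q²Δλ²) = 7531.5 km
Excess = 7531.5 − 7337.4 = 194.1 ≈ 194 km

194 km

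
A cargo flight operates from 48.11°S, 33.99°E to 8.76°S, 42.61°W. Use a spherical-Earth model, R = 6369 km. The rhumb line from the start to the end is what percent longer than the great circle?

Great circle: σ = 1.3012 rad → d_gc = Rσ = 8287.6 km
Rhumb: Δφ = +0.6868, Δλ = -1.3369, Δψ = +0.8068, q = Δφ/Δψ = 0.8512 → d_rh = R√(Δφ²+q²Δλ²) = 8465.5 km
Excess = (8465.5 − 8287.6) / 8287.6 = 177.9 / 8287.6 = 2.147% ≈ 2.1%

2.1%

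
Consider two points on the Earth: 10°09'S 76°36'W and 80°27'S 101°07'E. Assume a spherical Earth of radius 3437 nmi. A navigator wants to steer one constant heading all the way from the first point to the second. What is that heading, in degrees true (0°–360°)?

Δψ = ln[tan(π/4+φ₂/2)/tan(π/4+φ₁/2)] = -2.3044
Δλ = +3.1017 rad (taken the short way round)
course = atan2(Δλ, Δψ) = 126.61°

126.6°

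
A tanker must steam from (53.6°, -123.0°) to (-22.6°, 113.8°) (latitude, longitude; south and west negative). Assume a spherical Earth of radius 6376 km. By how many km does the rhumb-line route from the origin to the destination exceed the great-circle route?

514 km

Great circle: cos σ = sin φ₁ sin φ₂ + cos φ₁ cos φ₂ cos Δλ,  σ = 2.2260 rad → d_gc = 14192.8 km
Rhumb line: Δψ = -1.5174, q = Δφ/Δψ = 0.8764, d_rh = R√(Δφ²+q²Δλ²) = 14706.7 km
Excess = 14706.7 − 14192.8 = 513.9 ≈ 514 km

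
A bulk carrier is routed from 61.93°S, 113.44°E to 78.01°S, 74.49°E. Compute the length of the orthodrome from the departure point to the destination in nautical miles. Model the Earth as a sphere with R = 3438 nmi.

1206 nmi

cos σ = sin φ₁ sin φ₂ + cos φ₁ cos φ₂ cos Δλ
      = sin(-61.93°)sin(-78.01°) + cos(-61.93°)cos(-78.01°)cos(-38.95°) = 0.9391
σ = 20.092° → d = Rσ = 3438·0.35066 = 1206 nmi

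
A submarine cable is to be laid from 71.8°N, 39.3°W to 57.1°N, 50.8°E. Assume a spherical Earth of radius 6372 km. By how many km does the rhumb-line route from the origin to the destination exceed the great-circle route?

381 km

Great circle: cos σ = sin φ₁ sin φ₂ + cos φ₁ cos φ₂ cos Δλ,  σ = 0.6480 rad → d_gc = 4128.8 km
Rhumb line: Δψ = -0.6116, q = Δφ/Δψ = 0.4195, d_rh = R√(Δφ²+q²Δλ²) = 4510.1 km
Excess = 4510.1 − 4128.8 = 381.3 ≈ 381 km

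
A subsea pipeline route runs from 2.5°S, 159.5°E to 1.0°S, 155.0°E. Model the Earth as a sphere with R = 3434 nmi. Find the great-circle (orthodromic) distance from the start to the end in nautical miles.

Haversine: a = sin²(Δφ/2)+cos φ₁ cos φ₂ sin²(Δλ/2) = 0.00171;  σ = 2·atan2(√a,√(1−a))
σ = 4.741° → d = Rσ = 3434·0.08275 = 284 nmi

284 nmi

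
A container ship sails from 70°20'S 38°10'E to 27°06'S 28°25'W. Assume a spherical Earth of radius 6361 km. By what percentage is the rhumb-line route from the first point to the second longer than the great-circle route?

Great circle: σ = 0.9908 rad → d_gc = Rσ = 6302.4 km
Rhumb: Δφ = +0.7546, Δλ = -1.1621, Δψ = +1.2609, q = Δφ/Δψ = 0.5984 → d_rh = R√(Δφ²+q²Δλ²) = 6527.4 km
Excess = (6527.4 − 6302.4) / 6302.4 = 225.0 / 6302.4 = 3.57% ≈ 3.6%

3.6%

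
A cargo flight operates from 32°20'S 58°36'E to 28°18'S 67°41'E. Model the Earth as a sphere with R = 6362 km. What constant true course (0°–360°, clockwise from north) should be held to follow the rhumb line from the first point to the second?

Meridional parts: M(φ₁)=-0.5969, M(φ₂)=-0.5153 → ΔM = +0.0816;  Δλ = +0.1585 rad
tan C = Δλ / ΔM = +1.9434 → C = 62.77°

62.8°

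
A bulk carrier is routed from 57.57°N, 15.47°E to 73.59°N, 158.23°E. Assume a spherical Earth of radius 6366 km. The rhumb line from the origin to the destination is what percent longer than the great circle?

27.3%

Great circle: σ = 0.8106 rad → d_gc = Rσ = 5160.4 km
Rhumb: Δφ = +0.2796, Δλ = +2.4916, Δψ = +0.7015, q = Δφ/Δψ = 0.3986 → d_rh = R√(Δφ²+q²Δλ²) = 6567.6 km
Excess = (6567.6 − 5160.4) / 5160.4 = 1407.2 / 5160.4 = 27.27% ≈ 27.3%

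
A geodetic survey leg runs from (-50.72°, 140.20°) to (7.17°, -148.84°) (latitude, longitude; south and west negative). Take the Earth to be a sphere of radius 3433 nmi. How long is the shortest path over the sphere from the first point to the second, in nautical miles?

5020 nmi

cos σ = sin φ₁ sin φ₂ + cos φ₁ cos φ₂ cos Δλ
      = sin(-50.72°)sin(7.17°) + cos(-50.72°)cos(7.17°)cos(70.96°) = 0.1083
σ = 83.782° → d = Rσ = 3433·1.46227 = 5020 nmi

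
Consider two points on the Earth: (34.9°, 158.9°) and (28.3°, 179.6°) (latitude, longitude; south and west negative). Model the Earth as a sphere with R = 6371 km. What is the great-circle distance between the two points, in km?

2088 km

Haversine: a = sin²(Δφ/2)+cos φ₁ cos φ₂ sin²(Δλ/2) = 0.02662;  σ = 2·atan2(√a,√(1−a))
σ = 18.781° → d = Rσ = 6371·0.32779 = 2088 km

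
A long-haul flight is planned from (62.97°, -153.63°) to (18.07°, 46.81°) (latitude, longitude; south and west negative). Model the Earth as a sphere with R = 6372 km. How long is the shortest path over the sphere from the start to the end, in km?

Haversine: a = sin²(Δφ/2)+cos φ₁ cos φ₂ sin²(Δλ/2) = 0.56427;  σ = 2·atan2(√a,√(1−a))
σ = 97.385° → d = Rσ = 6372·1.69970 = 10830 km

10830 km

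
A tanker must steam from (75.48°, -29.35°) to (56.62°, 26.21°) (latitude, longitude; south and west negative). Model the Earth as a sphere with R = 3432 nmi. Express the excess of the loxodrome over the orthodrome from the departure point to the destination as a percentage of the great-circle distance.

Great circle: σ = 0.4813 rad → d_gc = Rσ = 1651.9 nmi
Rhumb: Δφ = -0.3292, Δλ = +0.9697, Δψ = -0.8559, q = Δφ/Δψ = 0.3846 → d_rh = R√(Δφ²+q²Δλ²) = 1707.2 nmi
Excess = (1707.2 − 1651.9) / 1651.9 = 55.3 / 1651.9 = 3.348% ≈ 3.3%

3.3%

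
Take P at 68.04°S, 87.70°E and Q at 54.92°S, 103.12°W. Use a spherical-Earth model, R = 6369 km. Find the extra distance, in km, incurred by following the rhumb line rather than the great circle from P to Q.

Great circle: cos σ = sin φ₁ sin φ₂ + cos φ₁ cos φ₂ cos Δλ,  σ = 0.9910 rad → d_gc = 6311.5 km
Rhumb line: Δψ = +0.4880, q = Δφ/Δψ = 0.4692, d_rh = R√(Δφ²+q²Δλ²) = 8944.2 km
Excess = 8944.2 − 6311.5 = 2632.7 ≈ 2633 km

2633 km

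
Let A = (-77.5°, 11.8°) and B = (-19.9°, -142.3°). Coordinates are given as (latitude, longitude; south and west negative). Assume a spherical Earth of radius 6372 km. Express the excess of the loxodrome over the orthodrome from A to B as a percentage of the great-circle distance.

24.5%

Great circle: σ = 1.4210 rad → d_gc = Rσ = 9054.6 km
Rhumb: Δφ = +1.0053, Δλ = -2.6896, Δψ = +1.8571, q = Δφ/Δψ = 0.5413 → d_rh = R√(Δφ²+q²Δλ²) = 11273.8 km
Excess = (11273.8 − 9054.6) / 9054.6 = 2219.2 / 9054.6 = 24.51% ≈ 24.5%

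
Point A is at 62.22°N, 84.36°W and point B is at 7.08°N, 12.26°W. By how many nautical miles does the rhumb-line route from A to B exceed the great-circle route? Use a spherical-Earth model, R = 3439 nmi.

Great circle: cos σ = sin φ₁ sin φ₂ + cos φ₁ cos φ₂ cos Δλ,  σ = 1.3169 rad → d_gc = 4528.7 nmi
Rhumb line: Δψ = -1.2733, q = Δφ/Δψ = 0.7558, d_rh = R√(Δφ²+q²Δλ²) = 4653.1 nmi
Excess = 4653.1 − 4528.7 = 124.4 ≈ 124 nmi

124 nmi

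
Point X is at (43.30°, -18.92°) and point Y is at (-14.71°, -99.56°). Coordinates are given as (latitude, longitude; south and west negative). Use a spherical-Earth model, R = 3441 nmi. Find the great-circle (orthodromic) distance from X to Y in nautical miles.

5611 nmi

cos σ = sin φ₁ sin φ₂ + cos φ₁ cos φ₂ cos Δλ
      = sin(43.30°)sin(-14.71°) + cos(43.30°)cos(-14.71°)cos(-80.64°) = -0.0597
σ = 93.421° → d = Rσ = 3441·1.63050 = 5611 nmi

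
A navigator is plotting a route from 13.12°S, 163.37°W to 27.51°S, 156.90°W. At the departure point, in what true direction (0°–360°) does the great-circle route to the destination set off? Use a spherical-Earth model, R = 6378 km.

N = sin Δλ·cos φ₂ = +0.0999;  D = cos φ₁ sin φ₂ − sin φ₁ cos φ₂ cos Δλ = -0.2498
initial course = atan2(N, D) = 158.19°

158.2°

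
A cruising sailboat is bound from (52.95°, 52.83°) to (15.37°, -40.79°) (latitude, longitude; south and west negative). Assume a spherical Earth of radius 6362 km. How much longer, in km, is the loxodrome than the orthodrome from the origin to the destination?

Great circle: cos σ = sin φ₁ sin φ₂ + cos φ₁ cos φ₂ cos Δλ,  σ = 1.3950 rad → d_gc = 8875.2 km
Rhumb line: Δψ = -0.8219, q = Δφ/Δψ = 0.7981, d_rh = R√(Δφ²+q²Δλ²) = 9286.5 km
Excess = 9286.5 − 8875.2 = 411.3 ≈ 411 km

411 km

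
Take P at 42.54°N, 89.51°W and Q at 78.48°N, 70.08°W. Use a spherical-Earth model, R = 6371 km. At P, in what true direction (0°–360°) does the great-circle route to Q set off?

θ = atan2( sin Δλ·cos φ₂ ,  cos φ₁ sin φ₂ − sin φ₁ cos φ₂ cos Δλ )
  = atan2(+0.0664, +0.5946) = 6.37°

6.4°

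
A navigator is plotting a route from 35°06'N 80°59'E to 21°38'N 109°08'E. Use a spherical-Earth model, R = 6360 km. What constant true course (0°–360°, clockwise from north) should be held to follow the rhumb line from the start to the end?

Meridional parts: M(φ₁)=+0.6550, M(φ₂)=+0.3869 → ΔM = -0.2681;  Δλ = +0.4913 rad
tan C = Δλ / ΔM = -1.8326 → C = 118.62°

118.6°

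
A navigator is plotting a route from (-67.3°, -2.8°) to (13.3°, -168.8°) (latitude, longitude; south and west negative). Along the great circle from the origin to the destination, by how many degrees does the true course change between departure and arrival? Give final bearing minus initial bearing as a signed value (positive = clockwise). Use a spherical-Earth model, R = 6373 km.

+156.7°

At departure: θ₁ = atan2(sin Δλ cos φ₂, cos φ₁ sin φ₂ − sin φ₁ cos φ₂ cos Δλ) = 196.75°
At arrival: θ₂ = atan2(sin Δλ cos φ₁, −cos φ₂ sin φ₁ + sin φ₂ cos φ₁ cos Δλ) = 353.44°
Δθ = θ₂ − θ₁ = +156.7°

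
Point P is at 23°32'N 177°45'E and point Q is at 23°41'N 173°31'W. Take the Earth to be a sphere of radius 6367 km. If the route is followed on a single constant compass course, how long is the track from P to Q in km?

Δψ = ln[tan(π/4+φ₂/2)/tan(π/4+φ₁/2)] = +0.0029;  Δφ = +0.0026 rad,  Δλ = +0.1524 rad
q = Δφ/Δψ = 0.9163
d = R·√(Δφ² + q²Δλ²) = 6367·0.13969 = 889 km

889 km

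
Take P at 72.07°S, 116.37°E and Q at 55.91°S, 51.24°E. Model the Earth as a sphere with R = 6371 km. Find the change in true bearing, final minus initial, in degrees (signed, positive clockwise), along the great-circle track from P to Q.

+60.2°

At departure: θ₁ = atan2(sin Δλ cos φ₂, cos φ₁ sin φ₂ − sin φ₁ cos φ₂ cos Δλ) = 266.55°
At arrival: θ₂ = atan2(sin Δλ cos φ₁, −cos φ₂ sin φ₁ + sin φ₂ cos φ₁ cos Δλ) = 326.75°
Δθ = θ₂ − θ₁ = +60.2°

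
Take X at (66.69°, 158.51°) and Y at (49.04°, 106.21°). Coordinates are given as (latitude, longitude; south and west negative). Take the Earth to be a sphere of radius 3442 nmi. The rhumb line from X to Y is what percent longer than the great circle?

Great circle: σ = 0.5507 rad → d_gc = Rσ = 1895.5 nmi
Rhumb: Δφ = -0.3081, Δλ = -0.9128, Δψ = -0.5937, q = Δφ/Δψ = 0.5189 → d_rh = R√(Δφ²+q²Δλ²) = 1944.7 nmi
Excess = (1944.7 − 1895.5) / 1895.5 = 49.2 / 1895.5 = 2.60% ≈ 2.6%

2.6%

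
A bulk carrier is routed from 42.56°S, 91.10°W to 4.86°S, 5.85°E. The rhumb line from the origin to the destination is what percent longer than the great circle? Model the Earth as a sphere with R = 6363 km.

Great circle: σ = 1.6023 rad → d_gc = Rσ = 10195.5 km
Rhumb: Δφ = +0.6580, Δλ = +1.6921, Δψ = +0.7375, q = Δφ/Δψ = 0.8922 → d_rh = R√(Δφ²+q²Δλ²) = 10479.3 km
Excess = (10479.3 − 10195.5) / 10195.5 = 283.8 / 10195.5 = 2.78% ≈ 2.8%

2.8%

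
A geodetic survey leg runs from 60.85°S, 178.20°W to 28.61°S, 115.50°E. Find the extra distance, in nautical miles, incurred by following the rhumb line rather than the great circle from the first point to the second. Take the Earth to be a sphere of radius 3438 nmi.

Great circle: cos σ = sin φ₁ sin φ₂ + cos φ₁ cos φ₂ cos Δλ,  σ = 0.9396 rad → d_gc = 3230.48 nmi
Rhumb line: Δψ = +0.8255, q = Δφ/Δψ = 0.6816, d_rh = R√(Δφ²+q²Δλ²) = 3331.00 nmi
Excess = 3331.00 − 3230.48 = 100.52 ≈ 101 nmi

101 nmi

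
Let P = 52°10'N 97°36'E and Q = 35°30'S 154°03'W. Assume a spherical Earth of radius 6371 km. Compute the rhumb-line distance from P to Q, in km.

14422 km

Δψ = ln[tan(π/4+φ₂/2)/tan(π/4+φ₁/2)] = -1.7344;  Δφ = -1.5301 rad,  Δλ = +1.8911 rad
q = Δφ/Δψ = 0.8822
d = R·√(Δφ² + q²Δλ²) = 6371·2.26367 = 14422 km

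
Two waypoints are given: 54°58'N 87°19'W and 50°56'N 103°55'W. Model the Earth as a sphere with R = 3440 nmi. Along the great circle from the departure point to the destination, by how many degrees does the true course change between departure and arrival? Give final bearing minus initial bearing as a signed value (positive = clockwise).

-13.3°

Initial bearing θ₁ = atan2(sin Δλ cos φ₂, cos φ₁ sin φ₂ − sin φ₁ cos φ₂ cos Δλ) = 254.83°
Final bearing θ₂ = (initial bearing from the destination back to the start) + 180° = 241.54°
Δθ = θ₂ − θ₁ = -13.3°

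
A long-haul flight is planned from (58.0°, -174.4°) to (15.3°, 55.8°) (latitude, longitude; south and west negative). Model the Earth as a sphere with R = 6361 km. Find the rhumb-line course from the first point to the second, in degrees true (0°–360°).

Δψ = ln[tan(π/4+φ₂/2)/tan(π/4+φ₁/2)] = -0.9789
Δλ = -2.2654 rad (taken the short way round)
course = atan2(Δλ, Δψ) = 246.63°

246.6°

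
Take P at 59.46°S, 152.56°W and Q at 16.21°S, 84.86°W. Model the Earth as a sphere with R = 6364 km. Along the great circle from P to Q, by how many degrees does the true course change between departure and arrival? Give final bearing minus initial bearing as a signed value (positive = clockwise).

Initial bearing θ₁ = atan2(sin Δλ cos φ₂, cos φ₁ sin φ₂ − sin φ₁ cos φ₂ cos Δλ) = 79.04°
Final bearing θ₂ = (initial bearing from the destination back to the start) + 180° = 31.30°
Δθ = θ₂ − θ₁ = -47.7°

-47.7°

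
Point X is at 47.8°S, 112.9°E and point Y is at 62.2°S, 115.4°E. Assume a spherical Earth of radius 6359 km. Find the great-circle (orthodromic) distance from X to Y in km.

Haversine: a = sin²(Δφ/2)+cos φ₁ cos φ₂ sin²(Δλ/2) = 0.01586;  σ = 2·atan2(√a,√(1−a))
σ = 14.469° → d = Rσ = 6359·0.25252 = 1606 km

1606 km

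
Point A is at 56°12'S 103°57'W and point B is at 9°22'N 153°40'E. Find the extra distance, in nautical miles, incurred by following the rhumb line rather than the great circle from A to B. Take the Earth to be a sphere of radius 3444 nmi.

231 nmi

Great circle: cos σ = sin φ₁ sin φ₂ + cos φ₁ cos φ₂ cos Δλ,  σ = 1.8265 rad → d_gc = 6290.6 nmi
Rhumb line: Δψ = +1.3555, q = Δφ/Δψ = 0.8442, d_rh = R√(Δφ²+q²Δλ²) = 6521.2 nmi
Excess = 6521.2 − 6290.6 = 230.6 ≈ 231 nmi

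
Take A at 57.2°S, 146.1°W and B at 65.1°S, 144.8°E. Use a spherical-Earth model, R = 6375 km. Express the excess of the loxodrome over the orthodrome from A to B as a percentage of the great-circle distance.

Great circle: σ = 0.5665 rad → d_gc = Rσ = 3611.3 km
Rhumb: Δφ = -0.1379, Δλ = -1.2060, Δψ = -0.2875, q = Δφ/Δψ = 0.4796 → d_rh = R√(Δφ²+q²Δλ²) = 3790.7 km
Excess = (3790.7 − 3611.3) / 3611.3 = 179.4 / 3611.3 = 4.97% ≈ 5.0%

5.0%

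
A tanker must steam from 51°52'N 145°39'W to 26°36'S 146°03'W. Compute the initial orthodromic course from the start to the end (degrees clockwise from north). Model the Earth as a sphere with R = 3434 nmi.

θ = atan2( sin Δλ·cos φ₂ ,  cos φ₁ sin φ₂ − sin φ₁ cos φ₂ cos Δλ )
  = atan2(-0.0062, -0.9798) = 180.37°

180.4°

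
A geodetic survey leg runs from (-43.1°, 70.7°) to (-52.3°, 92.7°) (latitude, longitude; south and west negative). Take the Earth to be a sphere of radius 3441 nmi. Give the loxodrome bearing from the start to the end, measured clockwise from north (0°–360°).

Δψ = ln[tan(π/4+φ₂/2)/tan(π/4+φ₁/2)] = -0.2395
Δλ = +0.3840 rad (taken the short way round)
course = atan2(Δλ, Δψ) = 121.95°

121.9°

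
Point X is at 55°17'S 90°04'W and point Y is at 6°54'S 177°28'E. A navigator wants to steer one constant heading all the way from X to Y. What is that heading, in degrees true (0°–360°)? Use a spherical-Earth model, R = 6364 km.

Meridional parts: M(φ₁)=-1.1629, M(φ₂)=-0.1207 → ΔM = +1.0422;  Δλ = -1.6138 rad
tan C = Δλ / ΔM = -1.5486 → C = 302.85°

302.9°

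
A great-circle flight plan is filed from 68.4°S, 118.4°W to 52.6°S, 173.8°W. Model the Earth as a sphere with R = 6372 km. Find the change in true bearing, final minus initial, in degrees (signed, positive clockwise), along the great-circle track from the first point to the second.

Initial bearing θ₁ = atan2(sin Δλ cos φ₂, cos φ₁ sin φ₂ − sin φ₁ cos φ₂ cos Δλ) = 273.23°
Final bearing θ₂ = (initial bearing from the destination back to the start) + 180° = 322.76°
Δθ = θ₂ − θ₁ = +49.5°

+49.5°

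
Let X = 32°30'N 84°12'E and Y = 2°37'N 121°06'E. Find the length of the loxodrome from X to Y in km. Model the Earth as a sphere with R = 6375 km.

Rhumb course C = atan2(Δλ, Δψ) with Δψ = ln[tan(π/4+φ₂/2)/tan(π/4+φ₁/2)] = -0.5547, Δλ = +0.6440 → C = 130.74°
d = R·|Δφ| / |cos C| = 6375·0.52156 / 0.65258 = 5095 km

5095 km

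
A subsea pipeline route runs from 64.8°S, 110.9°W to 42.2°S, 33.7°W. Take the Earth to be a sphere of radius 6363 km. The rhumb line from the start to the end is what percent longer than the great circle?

Great circle: σ = 0.8262 rad → d_gc = Rσ = 5257.1 km
Rhumb: Δφ = +0.3944, Δλ = +1.3474, Δψ = +0.6844, q = Δφ/Δψ = 0.5764 → d_rh = R√(Δφ²+q²Δλ²) = 5542.4 km
Excess = (5542.4 − 5257.1) / 5257.1 = 285.3 / 5257.1 = 5.43% ≈ 5.4%

5.4%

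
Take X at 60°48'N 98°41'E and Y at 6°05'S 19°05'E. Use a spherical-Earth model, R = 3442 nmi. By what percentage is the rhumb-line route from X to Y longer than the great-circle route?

Great circle: σ = 1.5757 rad → d_gc = Rσ = 5423.7 nmi
Rhumb: Δφ = -1.1673, Δλ = -1.3893, Δψ = -1.4516, q = Δφ/Δψ = 0.8042 → d_rh = R√(Δφ²+q²Δλ²) = 5561.6 nmi
Excess = (5561.6 − 5423.7) / 5423.7 = 137.9 / 5423.7 = 2.54% ≈ 2.5%

2.5%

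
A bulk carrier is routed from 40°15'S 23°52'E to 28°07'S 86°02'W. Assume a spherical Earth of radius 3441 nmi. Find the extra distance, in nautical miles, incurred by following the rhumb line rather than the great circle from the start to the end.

343 nmi

Great circle: cos σ = sin φ₁ sin φ₂ + cos φ₁ cos φ₂ cos Δλ,  σ = 1.4954 rad → d_gc = 5145.5 nmi
Rhumb line: Δψ = +0.2569, q = Δφ/Δψ = 0.8243, d_rh = R√(Δφ²+q²Δλ²) = 5488.9 nmi
Excess = 5488.9 − 5145.5 = 343.4 ≈ 343 nmi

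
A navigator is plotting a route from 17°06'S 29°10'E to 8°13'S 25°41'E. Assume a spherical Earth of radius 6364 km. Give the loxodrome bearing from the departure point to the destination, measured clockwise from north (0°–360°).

339.1°

Δψ = ln[tan(π/4+φ₂/2)/tan(π/4+φ₁/2)] = +0.1591
Δλ = -0.0608 rad (taken the short way round)
course = atan2(Δλ, Δψ) = 339.08°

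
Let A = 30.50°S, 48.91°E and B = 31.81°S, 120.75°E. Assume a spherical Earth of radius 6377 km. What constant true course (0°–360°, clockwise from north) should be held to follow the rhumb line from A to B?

Meridional parts: M(φ₁)=-0.5594, M(φ₂)=-0.5861 → ΔM = -0.0267;  Δλ = +1.2538 rad
tan C = Δλ / ΔM = -46.9284 → C = 91.22°

91.2°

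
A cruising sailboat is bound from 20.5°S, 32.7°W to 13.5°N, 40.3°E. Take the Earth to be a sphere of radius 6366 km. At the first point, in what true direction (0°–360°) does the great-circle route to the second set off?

71.1°

N = sin Δλ·cos φ₂ = +0.9299;  D = cos φ₁ sin φ₂ − sin φ₁ cos φ₂ cos Δλ = +0.3182
initial course = atan2(N, D) = 71.11°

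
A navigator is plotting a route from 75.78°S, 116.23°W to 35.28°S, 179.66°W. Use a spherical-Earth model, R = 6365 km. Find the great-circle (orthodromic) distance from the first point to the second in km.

5498 km

cos σ = sin φ₁ sin φ₂ + cos φ₁ cos φ₂ cos Δλ
      = sin(-75.78°)sin(-35.28°) + cos(-75.78°)cos(-35.28°)cos(-63.43°) = 0.6496
σ = 49.491° → d = Rσ = 6365·0.86378 = 5498 km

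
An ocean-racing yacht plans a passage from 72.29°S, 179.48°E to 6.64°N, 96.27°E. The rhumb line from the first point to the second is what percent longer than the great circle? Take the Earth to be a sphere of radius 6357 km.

Great circle: σ = 1.6453 rad → d_gc = Rσ = 10459.1 km
Rhumb: Δφ = +1.3776, Δλ = -1.4523, Δψ = +1.9754, q = Δφ/Δψ = 0.6974 → d_rh = R√(Δφ²+q²Δλ²) = 10869.3 km
Excess = (10869.3 − 10459.1) / 10459.1 = 410.2 / 10459.1 = 3.92% ≈ 3.9%

3.9%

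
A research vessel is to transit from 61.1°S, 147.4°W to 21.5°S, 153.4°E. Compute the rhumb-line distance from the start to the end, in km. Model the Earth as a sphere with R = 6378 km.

6435 km

Rhumb course C = atan2(Δλ, Δψ) with Δψ = ln[tan(π/4+φ₂/2)/tan(π/4+φ₁/2)] = +0.9716, Δλ = -1.0332 → C = 313.24°
d = R·|Δφ| / |cos C| = 6378·0.69115 / 0.68506 = 6435 km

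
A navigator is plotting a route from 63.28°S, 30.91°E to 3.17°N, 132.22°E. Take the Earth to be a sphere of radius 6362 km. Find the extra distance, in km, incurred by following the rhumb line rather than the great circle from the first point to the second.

Great circle: cos σ = sin φ₁ sin φ₂ + cos φ₁ cos φ₂ cos Δλ,  σ = 1.7087 rad → d_gc = 10870.57 km
Rhumb line: Δψ = +1.4930, q = Δφ/Δψ = 0.7768, d_rh = R√(Δφ²+q²Δλ²) = 11437.08 km
Excess = 11437.08 − 10870.57 = 566.51 ≈ 567 km

567 km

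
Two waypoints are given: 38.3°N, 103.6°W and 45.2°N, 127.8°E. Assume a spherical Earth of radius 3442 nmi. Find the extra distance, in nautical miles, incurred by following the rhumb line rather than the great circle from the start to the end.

690 nmi

Great circle: cos σ = sin φ₁ sin φ₂ + cos φ₁ cos φ₂ cos Δλ,  σ = 1.4759 rad → d_gc = 5079.9 nmi
Rhumb line: Δψ = +0.1617, q = Δφ/Δψ = 0.7449, d_rh = R√(Δφ²+q²Δλ²) = 5769.6 nmi
Excess = 5769.6 − 5079.9 = 689.7 ≈ 690 nmi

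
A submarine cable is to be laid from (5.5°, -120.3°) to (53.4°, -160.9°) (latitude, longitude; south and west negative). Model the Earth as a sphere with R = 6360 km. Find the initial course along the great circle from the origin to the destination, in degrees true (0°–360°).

θ = atan2( sin Δλ·cos φ₂ ,  cos φ₁ sin φ₂ − sin φ₁ cos φ₂ cos Δλ )
  = atan2(-0.3880, +0.7557) = 332.82°

332.8°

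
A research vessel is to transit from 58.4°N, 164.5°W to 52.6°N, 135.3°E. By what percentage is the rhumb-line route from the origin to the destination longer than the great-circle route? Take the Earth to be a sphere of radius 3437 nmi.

3.3%

Great circle: σ = 0.5830 rad → d_gc = Rσ = 2003.9 nmi
Rhumb: Δφ = -0.1012, Δλ = -1.0507, Δψ = -0.1791, q = Δφ/Δψ = 0.5651 → d_rh = R√(Δφ²+q²Δλ²) = 2070.3 nmi
Excess = (2070.3 − 2003.9) / 2003.9 = 66.4 / 2003.9 = 3.31% ≈ 3.3%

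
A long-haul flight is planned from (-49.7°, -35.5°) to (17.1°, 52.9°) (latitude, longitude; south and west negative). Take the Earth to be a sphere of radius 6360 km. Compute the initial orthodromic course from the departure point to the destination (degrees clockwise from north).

77.6°

N = sin Δλ·cos φ₂ = +0.9554;  D = cos φ₁ sin φ₂ − sin φ₁ cos φ₂ cos Δλ = +0.2105
initial course = atan2(N, D) = 77.57°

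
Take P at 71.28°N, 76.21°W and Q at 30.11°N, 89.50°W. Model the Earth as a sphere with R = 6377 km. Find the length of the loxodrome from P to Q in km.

4660 km

Rhumb course C = atan2(Δλ, Δψ) with Δψ = ln[tan(π/4+φ₂/2)/tan(π/4+φ₁/2)] = -1.2513, Δλ = -0.2320 → C = 190.50°
d = R·|Δφ| / |cos C| = 6377·0.71855 / 0.98325 = 4660 km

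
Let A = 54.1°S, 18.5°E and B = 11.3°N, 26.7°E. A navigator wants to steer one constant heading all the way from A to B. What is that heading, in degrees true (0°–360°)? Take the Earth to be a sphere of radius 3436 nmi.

Δψ = ln[tan(π/4+φ₂/2)/tan(π/4+φ₁/2)] = +1.3257
Δλ = +0.1431 rad (taken the short way round)
course = atan2(Δλ, Δψ) = 6.16°

6.2°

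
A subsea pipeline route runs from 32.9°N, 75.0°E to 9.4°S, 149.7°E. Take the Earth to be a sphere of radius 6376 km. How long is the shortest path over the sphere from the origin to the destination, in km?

9185 km

Haversine: a = sin²(Δφ/2)+cos φ₁ cos φ₂ sin²(Δλ/2) = 0.43507;  σ = 2·atan2(√a,√(1−a))
σ = 82.538° → d = Rσ = 6376·1.44056 = 9185 km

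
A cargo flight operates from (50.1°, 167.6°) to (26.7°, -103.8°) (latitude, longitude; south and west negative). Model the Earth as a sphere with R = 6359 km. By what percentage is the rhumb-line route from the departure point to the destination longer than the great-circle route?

4.7%

Great circle: σ = 1.2039 rad → d_gc = Rσ = 7655.7 km
Rhumb: Δφ = -0.4084, Δλ = +1.5464, Δψ = -0.5296, q = Δφ/Δψ = 0.7712 → d_rh = R√(Δφ²+q²Δλ²) = 8016.1 km
Excess = (8016.1 − 7655.7) / 7655.7 = 360.4 / 7655.7 = 4.71% ≈ 4.7%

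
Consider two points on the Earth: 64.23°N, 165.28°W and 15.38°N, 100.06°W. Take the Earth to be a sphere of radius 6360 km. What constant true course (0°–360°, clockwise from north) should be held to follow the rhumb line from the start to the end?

136.6°

Meridional parts: M(φ₁)=+1.4751, M(φ₂)=+0.2717 → ΔM = -1.2034;  Δλ = +1.1383 rad
tan C = Δλ / ΔM = -0.9459 → C = 136.59°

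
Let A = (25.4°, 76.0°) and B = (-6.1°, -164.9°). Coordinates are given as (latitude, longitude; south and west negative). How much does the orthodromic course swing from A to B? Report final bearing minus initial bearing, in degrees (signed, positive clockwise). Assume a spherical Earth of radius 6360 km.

+33.0°

Initial bearing θ₁ = atan2(sin Δλ cos φ₂, cos φ₁ sin φ₂ − sin φ₁ cos φ₂ cos Δλ) = 82.69°
Final bearing θ₂ = (initial bearing from the destination back to the start) + 180° = 115.70°
Δθ = θ₂ − θ₁ = +33.0°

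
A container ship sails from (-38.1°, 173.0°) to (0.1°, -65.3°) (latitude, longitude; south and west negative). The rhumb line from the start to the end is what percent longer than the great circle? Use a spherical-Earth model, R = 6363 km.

Great circle: σ = 1.9983 rad → d_gc = Rσ = 12715.1 km
Rhumb: Δφ = +0.6667, Δλ = +2.1241, Δψ = +0.7219, q = Δφ/Δψ = 0.9235 → d_rh = R√(Δφ²+q²Δλ²) = 13182.7 km
Excess = (13182.7 − 12715.1) / 12715.1 = 467.6 / 12715.1 = 3.68% ≈ 3.7%

3.7%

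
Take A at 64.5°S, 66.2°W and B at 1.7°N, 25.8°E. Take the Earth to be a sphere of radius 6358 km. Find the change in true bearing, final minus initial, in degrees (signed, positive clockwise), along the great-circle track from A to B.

-65.6°

At departure: θ₁ = atan2(sin Δλ cos φ₂, cos φ₁ sin φ₂ − sin φ₁ cos φ₂ cos Δλ) = 91.07°
At arrival: θ₂ = atan2(sin Δλ cos φ₁, −cos φ₂ sin φ₁ + sin φ₂ cos φ₁ cos Δλ) = 25.51°
Δθ = θ₂ − θ₁ = -65.6°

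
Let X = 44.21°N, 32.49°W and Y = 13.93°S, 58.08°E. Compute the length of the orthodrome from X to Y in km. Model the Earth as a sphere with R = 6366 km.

cos σ = sin φ₁ sin φ₂ + cos φ₁ cos φ₂ cos Δλ
      = sin(44.21°)sin(-13.93°) + cos(44.21°)cos(-13.93°)cos(90.57°) = -0.1748
σ = 100.066° → d = Rσ = 6366·1.74648 = 11118 km

11118 km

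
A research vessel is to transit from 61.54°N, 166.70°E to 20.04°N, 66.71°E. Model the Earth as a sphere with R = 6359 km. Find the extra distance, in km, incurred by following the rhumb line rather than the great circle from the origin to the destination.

Great circle: cos σ = sin φ₁ sin φ₂ + cos φ₁ cos φ₂ cos Δλ,  σ = 1.3453 rad → d_gc = 8554.7 km
Rhumb line: Δψ = -1.0149, q = Δφ/Δψ = 0.7137, d_rh = R√(Δφ²+q²Δλ²) = 9162.0 km
Excess = 9162.0 − 8554.7 = 607.3 ≈ 607 km

607 km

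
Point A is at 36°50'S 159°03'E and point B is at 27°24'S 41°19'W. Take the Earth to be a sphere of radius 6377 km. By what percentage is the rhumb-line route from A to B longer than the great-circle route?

Great circle: σ = 1.9717 rad → d_gc = Rσ = 12573.8 km
Rhumb: Δφ = +0.1646, Δλ = +2.7861, Δψ = +0.1948, q = Δφ/Δψ = 0.8453 → d_rh = R√(Δφ²+q²Δλ²) = 15054.4 km
Excess = (15054.4 − 12573.8) / 12573.8 = 2480.6 / 12573.8 = 19.73% ≈ 19.7%

19.7%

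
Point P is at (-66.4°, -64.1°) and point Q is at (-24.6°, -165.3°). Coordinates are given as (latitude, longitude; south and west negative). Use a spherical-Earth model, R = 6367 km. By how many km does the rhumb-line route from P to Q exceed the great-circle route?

Great circle: cos σ = sin φ₁ sin φ₂ + cos φ₁ cos φ₂ cos Δλ,  σ = 1.2548 rad → d_gc = 7989.3 km
Rhumb line: Δψ = +1.1227, q = Δφ/Δψ = 0.6498, d_rh = R√(Δφ²+q²Δλ²) = 8659.3 km
Excess = 8659.3 − 7989.3 = 670.0 ≈ 670 km

670 km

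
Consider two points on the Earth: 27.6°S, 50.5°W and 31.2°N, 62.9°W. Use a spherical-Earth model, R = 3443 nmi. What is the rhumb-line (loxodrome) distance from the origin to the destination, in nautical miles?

Δψ = ln[tan(π/4+φ₂/2)/tan(π/4+φ₁/2)] = +1.0751;  Δφ = +1.0263 rad,  Δλ = -0.2164 rad
q = Δφ/Δψ = 0.9545
d = R·√(Δφ² + q²Δλ²) = 3443·1.04684 = 3604 nmi

3604 nmi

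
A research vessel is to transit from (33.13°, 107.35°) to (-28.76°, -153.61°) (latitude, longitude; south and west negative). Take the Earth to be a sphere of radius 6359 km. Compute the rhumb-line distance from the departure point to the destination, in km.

12492 km

Rhumb course C = atan2(Δλ, Δψ) with Δψ = ln[tan(π/4+φ₂/2)/tan(π/4+φ₁/2)] = -1.1379, Δλ = +1.7286 → C = 123.36°
d = R·|Δφ| / |cos C| = 6359·1.08018 / 0.54985 = 12492 km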